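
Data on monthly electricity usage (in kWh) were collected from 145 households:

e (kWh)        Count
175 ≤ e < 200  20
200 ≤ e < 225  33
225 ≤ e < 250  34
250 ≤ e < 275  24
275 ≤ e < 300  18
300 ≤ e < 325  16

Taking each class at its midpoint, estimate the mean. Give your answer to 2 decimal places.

243.53

Midpoints: 187.5, 212.5, 237.5, 262.5, 287.5, 312.5
Σfm = 20×187.5 + 33×212.5 + 34×237.5 + 24×262.5 + 18×287.5 + 16×312.5 = 35312.5
n = Σf = 145
Mean = 35312.5 / 145 = 243.5345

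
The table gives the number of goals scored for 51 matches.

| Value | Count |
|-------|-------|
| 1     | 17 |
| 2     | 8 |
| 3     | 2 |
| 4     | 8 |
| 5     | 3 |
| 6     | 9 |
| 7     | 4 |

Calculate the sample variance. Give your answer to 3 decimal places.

Values: 1, 2, 3, 4, 5, 6, 7
n = 51, Σfx = 168, mean = 3.2941
Σfx² = 790
Σf(x − x̄)² = Σfx² − (Σfx)²/n = 790 − 168²/51 = 236.5882
Sample variance = 236.5882 / 50 = 4.7318

4.732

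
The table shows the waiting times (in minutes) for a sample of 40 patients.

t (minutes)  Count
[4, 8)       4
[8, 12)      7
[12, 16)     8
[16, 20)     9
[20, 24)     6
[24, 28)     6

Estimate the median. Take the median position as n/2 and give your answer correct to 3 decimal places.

16.444

Cumulative frequencies: 4, 11, 19, 28, 34, 40
n = 40; position = n/2 = 20.
This falls in the class [16, 20): L = 16, F = 19, f = 9, h = 4.
Median ≈ 16 + ((20 − 19) / 9) × 4 = 16.4444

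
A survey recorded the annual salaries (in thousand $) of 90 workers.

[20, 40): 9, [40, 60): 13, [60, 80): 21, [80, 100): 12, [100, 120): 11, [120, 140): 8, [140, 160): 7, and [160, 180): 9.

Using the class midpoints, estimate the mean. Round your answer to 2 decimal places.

Midpoints: 30, 50, 70, 90, 110, 130, 150, 170
Σfm = 9×30 + 13×50 + 21×70 + 12×90 + 11×110 + 8×130 + 7×150 + 9×170 = 8300
n = Σf = 90
Mean = 8300 / 90 = 92.2222

92.22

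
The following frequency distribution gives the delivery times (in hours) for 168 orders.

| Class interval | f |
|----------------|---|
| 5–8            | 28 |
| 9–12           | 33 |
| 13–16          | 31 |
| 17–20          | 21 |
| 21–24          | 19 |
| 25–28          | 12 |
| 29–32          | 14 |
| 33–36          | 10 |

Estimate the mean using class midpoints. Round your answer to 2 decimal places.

17.17

Midpoints: 6.5, 10.5, 14.5, 18.5, 22.5, 26.5, 30.5, 34.5
Σfm = 28×6.5 + 33×10.5 + 31×14.5 + 21×18.5 + 19×22.5 + 12×26.5 + 14×30.5 + 10×34.5 = 2884
n = Σf = 168
Mean = 2884 / 168 = 17.1667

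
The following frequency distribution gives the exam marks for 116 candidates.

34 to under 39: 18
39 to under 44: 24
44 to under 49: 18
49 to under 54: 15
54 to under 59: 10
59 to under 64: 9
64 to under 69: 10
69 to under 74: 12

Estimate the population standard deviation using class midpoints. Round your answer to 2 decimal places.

Midpoints: 36.5, 41.5, 46.5, 51.5, 56.5, 61.5, 66.5, 71.5
n = 116, Σfm = 5904, mean = 50.8966
Σfm² = 315551
Σf(m − x̄)² = Σfm² − (Σfm)²/n = 315551 − 5904²/116 = 15057.7586
Population variance = 15057.7586 / 116 = 129.8083
Standard deviation = √129.8083 = 11.3933

11.39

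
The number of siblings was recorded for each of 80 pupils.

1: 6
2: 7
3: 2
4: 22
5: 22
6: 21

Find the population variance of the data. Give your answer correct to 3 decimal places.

Values: 1, 2, 3, 4, 5, 6
n = 80, Σfx = 350, mean = 4.3750
Σfx² = 1710
Σf(x − x̄)² = Σfx² − (Σfx)²/n = 1710 − 350²/80 = 178.7500
Population variance = 178.7500 / 80 = 2.2344

2.234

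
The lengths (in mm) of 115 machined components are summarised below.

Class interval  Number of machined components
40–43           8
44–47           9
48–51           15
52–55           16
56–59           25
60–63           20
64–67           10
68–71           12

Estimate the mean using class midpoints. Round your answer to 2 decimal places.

Midpoints: 41.5, 45.5, 49.5, 53.5, 57.5, 61.5, 65.5, 69.5
Σfm = 8×41.5 + 9×45.5 + 15×49.5 + 16×53.5 + 25×57.5 + 20×61.5 + 10×65.5 + 12×69.5 = 6496.5
n = Σf = 115
Mean = 6496.5 / 115 = 56.4913

56.49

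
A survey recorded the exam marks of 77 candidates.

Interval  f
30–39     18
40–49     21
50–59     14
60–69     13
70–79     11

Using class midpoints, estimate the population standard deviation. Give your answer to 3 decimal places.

13.662

Midpoints: 34.5, 44.5, 54.5, 64.5, 74.5
n = 77, Σfm = 3976.5, mean = 51.6429
Σfm² = 219729.25
Σf(m − x̄)² = Σfm² − (Σfm)²/n = 219729.25 − 3976.5²/77 = 14371.4286
Population variance = 14371.4286 / 77 = 186.6419
Standard deviation = √186.6419 = 13.6617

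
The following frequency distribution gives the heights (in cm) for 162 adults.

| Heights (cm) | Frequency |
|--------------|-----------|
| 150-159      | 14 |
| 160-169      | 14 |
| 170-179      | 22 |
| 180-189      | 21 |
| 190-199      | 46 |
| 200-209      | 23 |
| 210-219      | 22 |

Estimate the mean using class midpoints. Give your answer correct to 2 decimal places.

188.57

Midpoints: 154.5, 164.5, 174.5, 184.5, 194.5, 204.5, 214.5
Σfm = 14×154.5 + 14×164.5 + 22×174.5 + 21×184.5 + 46×194.5 + 23×204.5 + 22×214.5 = 30549
n = Σf = 162
Mean = 30549 / 162 = 188.5741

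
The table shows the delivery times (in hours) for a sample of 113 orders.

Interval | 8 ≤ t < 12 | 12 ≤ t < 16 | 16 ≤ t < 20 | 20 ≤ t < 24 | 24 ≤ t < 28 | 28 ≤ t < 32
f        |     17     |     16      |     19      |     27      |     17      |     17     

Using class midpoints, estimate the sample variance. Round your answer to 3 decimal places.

42.569

Midpoints: 10, 14, 18, 22, 26, 30
n = 113, Σfm = 2282, mean = 20.1947
Σfm² = 50852
Σf(m − x̄)² = Σfm² − (Σfm)²/n = 50852 − 2282²/113 = 4767.7168
Sample variance = 4767.7168 / 112 = 42.5689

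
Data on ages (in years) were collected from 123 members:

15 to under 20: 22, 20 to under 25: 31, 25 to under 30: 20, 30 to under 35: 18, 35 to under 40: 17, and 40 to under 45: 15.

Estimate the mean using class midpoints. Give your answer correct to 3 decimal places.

Midpoints: 17.5, 22.5, 27.5, 32.5, 37.5, 42.5
Σfm = 22×17.5 + 31×22.5 + 20×27.5 + 18×32.5 + 17×37.5 + 15×42.5 = 3492.5
n = Σf = 123
Mean = 3492.5 / 123 = 28.3943

28.394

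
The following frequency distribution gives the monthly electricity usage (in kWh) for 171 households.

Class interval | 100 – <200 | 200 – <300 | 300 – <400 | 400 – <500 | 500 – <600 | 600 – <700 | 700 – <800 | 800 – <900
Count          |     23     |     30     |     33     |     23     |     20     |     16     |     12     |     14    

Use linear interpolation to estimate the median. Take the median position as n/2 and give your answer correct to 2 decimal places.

Cumulative frequencies: 23, 53, 86, 109, 129, 145, 157, 171
n = 171; position = n/2 = 85.5.
This falls in the class 300 – <400: L = 300, F = 53, f = 33, h = 100.
Median ≈ 300 + ((85.5 − 53) / 33) × 100 = 398.4848

398.48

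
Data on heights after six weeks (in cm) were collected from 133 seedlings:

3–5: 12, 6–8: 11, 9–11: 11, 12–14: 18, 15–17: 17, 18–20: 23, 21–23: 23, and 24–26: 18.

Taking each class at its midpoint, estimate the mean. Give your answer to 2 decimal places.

Midpoints: 4, 7, 10, 13, 16, 19, 22, 25
Σfm = 12×4 + 11×7 + 11×10 + 18×13 + 17×16 + 23×19 + 23×22 + 18×25 = 2134
n = Σf = 133
Mean = 2134 / 133 = 16.0451

16.05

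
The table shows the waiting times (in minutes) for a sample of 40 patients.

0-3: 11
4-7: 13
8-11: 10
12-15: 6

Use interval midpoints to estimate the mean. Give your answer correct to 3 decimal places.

Midpoints: 1.5, 5.5, 9.5, 13.5
Σfm = 11×1.5 + 13×5.5 + 10×9.5 + 6×13.5 = 264
n = Σf = 40
Mean = 264 / 40 = 6.6000

6.600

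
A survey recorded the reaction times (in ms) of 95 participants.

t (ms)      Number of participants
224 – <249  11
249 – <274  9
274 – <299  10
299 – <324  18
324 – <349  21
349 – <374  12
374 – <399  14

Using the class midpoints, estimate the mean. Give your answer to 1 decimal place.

318.3

Midpoints: 236.5, 261.5, 286.5, 311.5, 336.5, 361.5, 386.5
Σfm = 11×236.5 + 9×261.5 + 10×286.5 + 18×311.5 + 21×336.5 + 12×361.5 + 14×386.5 = 30242.5
n = Σf = 95
Mean = 30242.5 / 95 = 318.3421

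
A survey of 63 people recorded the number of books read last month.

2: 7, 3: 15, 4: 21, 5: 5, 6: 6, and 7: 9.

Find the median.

Cumulative frequencies: 7, 22, 43, 48, 54, 63
n = 63, so the median is the value in position (n+1)/2 = 32.
Position 32 falls at value 4.

4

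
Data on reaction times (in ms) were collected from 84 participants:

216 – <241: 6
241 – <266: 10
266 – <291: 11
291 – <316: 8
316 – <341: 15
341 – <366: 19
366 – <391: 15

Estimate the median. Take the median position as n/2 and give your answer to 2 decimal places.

Cumulative frequencies: 6, 16, 27, 35, 50, 69, 84
n = 84; position = n/2 = 42.
This falls in the class 316 – <341: L = 316, F = 35, f = 15, h = 25.
Median ≈ 316 + ((42 − 35) / 15) × 25 = 327.6667

327.67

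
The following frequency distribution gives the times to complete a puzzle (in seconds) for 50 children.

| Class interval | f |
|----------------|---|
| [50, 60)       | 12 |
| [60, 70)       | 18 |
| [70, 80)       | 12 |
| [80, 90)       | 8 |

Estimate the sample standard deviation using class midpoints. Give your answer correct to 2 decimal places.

Midpoints: 55, 65, 75, 85
n = 50, Σfm = 3410, mean = 68.2000
Σfm² = 237650
Σf(m − x̄)² = Σfm² − (Σfm)²/n = 237650 − 3410²/50 = 5088.0000
Sample variance = 5088.0000 / 49 = 103.8367
Standard deviation = √103.8367 = 10.1900

10.19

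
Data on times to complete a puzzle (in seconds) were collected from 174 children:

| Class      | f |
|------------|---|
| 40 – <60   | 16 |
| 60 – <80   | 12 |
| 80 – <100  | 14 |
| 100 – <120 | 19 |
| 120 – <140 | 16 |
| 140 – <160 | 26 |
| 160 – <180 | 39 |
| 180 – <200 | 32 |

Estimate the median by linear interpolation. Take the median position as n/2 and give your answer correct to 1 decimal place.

147.7

Cumulative frequencies: 16, 28, 42, 61, 77, 103, 142, 174
n = 174; position = n/2 = 87.
This falls in the class 140 – <160: L = 140, F = 77, f = 26, h = 20.
Median ≈ 140 + ((87 − 77) / 26) × 20 = 147.6923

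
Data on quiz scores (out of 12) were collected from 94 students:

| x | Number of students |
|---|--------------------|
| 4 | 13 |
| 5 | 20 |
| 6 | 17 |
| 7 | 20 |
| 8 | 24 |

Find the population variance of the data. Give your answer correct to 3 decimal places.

1.945

Values: 4, 5, 6, 7, 8
n = 94, Σfx = 586, mean = 6.2340
Σfx² = 3836
Σf(x − x̄)² = Σfx² − (Σfx)²/n = 3836 − 586²/94 = 182.8511
Population variance = 182.8511 / 94 = 1.9452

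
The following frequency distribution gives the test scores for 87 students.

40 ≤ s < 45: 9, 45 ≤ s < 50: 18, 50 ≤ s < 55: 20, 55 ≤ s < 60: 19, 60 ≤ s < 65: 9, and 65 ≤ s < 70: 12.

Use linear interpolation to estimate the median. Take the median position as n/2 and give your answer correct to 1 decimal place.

54.1

Cumulative frequencies: 9, 27, 47, 66, 75, 87
n = 87; position = n/2 = 43.5.
This falls in the class 50 ≤ s < 55: L = 50, F = 27, f = 20, h = 5.
Median ≈ 50 + ((43.5 − 27) / 20) × 5 = 54.1250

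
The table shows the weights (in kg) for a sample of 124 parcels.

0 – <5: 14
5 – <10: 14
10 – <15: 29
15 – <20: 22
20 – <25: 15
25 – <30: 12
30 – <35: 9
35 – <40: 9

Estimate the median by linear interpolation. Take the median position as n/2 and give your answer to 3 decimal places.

Cumulative frequencies: 14, 28, 57, 79, 94, 106, 115, 124
n = 124; position = n/2 = 62.
This falls in the class 15 – <20: L = 15, F = 57, f = 22, h = 5.
Median ≈ 15 + ((62 − 57) / 22) × 5 = 16.1364

16.136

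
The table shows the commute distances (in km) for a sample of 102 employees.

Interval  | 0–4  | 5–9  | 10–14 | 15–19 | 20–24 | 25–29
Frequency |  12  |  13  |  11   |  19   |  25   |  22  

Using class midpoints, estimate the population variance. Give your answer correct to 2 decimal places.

Midpoints: 2, 7, 12, 17, 22, 27
n = 102, Σfm = 1714, mean = 16.8039
Σfm² = 35898
Σf(m − x̄)² = Σfm² − (Σfm)²/n = 35898 − 1714²/102 = 7096.0784
Population variance = 7096.0784 / 102 = 69.5694

69.57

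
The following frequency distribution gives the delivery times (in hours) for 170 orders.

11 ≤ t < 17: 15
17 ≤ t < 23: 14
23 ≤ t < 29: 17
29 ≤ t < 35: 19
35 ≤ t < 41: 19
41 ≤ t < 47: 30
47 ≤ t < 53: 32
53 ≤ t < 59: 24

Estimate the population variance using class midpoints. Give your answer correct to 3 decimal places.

174.979

Midpoints: 14, 20, 26, 32, 38, 44, 50, 56
n = 170, Σfm = 6526, mean = 38.3882
Σfm² = 280268
Σf(m − x̄)² = Σfm² − (Σfm)²/n = 280268 − 6526²/170 = 29746.3765
Population variance = 29746.3765 / 170 = 174.9787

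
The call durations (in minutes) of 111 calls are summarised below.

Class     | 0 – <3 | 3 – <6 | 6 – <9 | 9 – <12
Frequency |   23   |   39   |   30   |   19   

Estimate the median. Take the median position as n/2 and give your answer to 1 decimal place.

5.5

Cumulative frequencies: 23, 62, 92, 111
n = 111; position = n/2 = 55.5.
This falls in the class 3 – <6: L = 3, F = 23, f = 39, h = 3.
Median ≈ 3 + ((55.5 − 23) / 39) × 3 = 5.5000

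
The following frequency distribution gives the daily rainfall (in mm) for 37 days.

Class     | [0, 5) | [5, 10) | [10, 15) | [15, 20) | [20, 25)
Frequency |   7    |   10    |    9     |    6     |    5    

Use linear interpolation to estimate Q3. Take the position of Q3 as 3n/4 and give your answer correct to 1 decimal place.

16.5

Cumulative frequencies: 7, 17, 26, 32, 37
n = 37; position = 3n/4 = 27.75.
This falls in the class [15, 20): L = 15, F = 26, f = 6, h = 5.
Upper quartile ≈ 15 + ((27.75 − 26) / 6) × 5 = 16.4583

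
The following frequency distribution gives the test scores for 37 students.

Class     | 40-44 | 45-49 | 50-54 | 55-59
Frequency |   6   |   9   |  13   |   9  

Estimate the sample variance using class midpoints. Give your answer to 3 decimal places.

26.464

Midpoints: 42, 47, 52, 57
n = 37, Σfm = 1864, mean = 50.3784
Σfm² = 94858
Σf(m − x̄)² = Σfm² − (Σfm)²/n = 94858 − 1864²/37 = 952.7027
Sample variance = 952.7027 / 36 = 26.4640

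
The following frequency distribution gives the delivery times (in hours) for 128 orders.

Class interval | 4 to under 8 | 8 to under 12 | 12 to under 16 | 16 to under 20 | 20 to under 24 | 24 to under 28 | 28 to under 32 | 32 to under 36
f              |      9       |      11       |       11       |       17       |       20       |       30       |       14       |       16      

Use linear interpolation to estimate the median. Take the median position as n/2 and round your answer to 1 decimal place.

Cumulative frequencies: 9, 20, 31, 48, 68, 98, 112, 128
n = 128; position = n/2 = 64.
This falls in the class 20 to under 24: L = 20, F = 48, f = 20, h = 4.
Median ≈ 20 + ((64 − 48) / 20) × 4 = 23.2000

23.2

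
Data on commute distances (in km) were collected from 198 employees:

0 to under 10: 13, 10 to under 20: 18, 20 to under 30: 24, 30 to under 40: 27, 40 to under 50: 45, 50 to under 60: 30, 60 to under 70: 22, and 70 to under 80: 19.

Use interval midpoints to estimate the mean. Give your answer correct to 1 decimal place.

42.5

Midpoints: 5, 15, 25, 35, 45, 55, 65, 75
Σfm = 13×5 + 18×15 + 24×25 + 27×35 + 45×45 + 30×55 + 22×65 + 19×75 = 8410
n = Σf = 198
Mean = 8410 / 198 = 42.4747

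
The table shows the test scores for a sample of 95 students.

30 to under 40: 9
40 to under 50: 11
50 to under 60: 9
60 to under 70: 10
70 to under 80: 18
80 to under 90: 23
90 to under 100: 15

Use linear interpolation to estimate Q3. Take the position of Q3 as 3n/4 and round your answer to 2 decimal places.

Cumulative frequencies: 9, 20, 29, 39, 57, 80, 95
n = 95; position = 3n/4 = 71.25.
This falls in the class 80 to under 90: L = 80, F = 57, f = 23, h = 10.
Upper quartile ≈ 80 + ((71.25 − 57) / 23) × 10 = 86.1957

86.20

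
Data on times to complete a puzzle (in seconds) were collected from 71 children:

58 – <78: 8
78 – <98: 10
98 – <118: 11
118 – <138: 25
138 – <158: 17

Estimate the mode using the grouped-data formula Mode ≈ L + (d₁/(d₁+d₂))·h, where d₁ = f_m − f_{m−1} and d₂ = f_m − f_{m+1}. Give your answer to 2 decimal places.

130.73

Modal class: 118 – <138 (highest frequency 25).
d₁ = 25 − 11 = 14, d₂ = 25 − 17 = 8
Mode ≈ 118 + (14/(14+8)) × 20 = 118 + 12.7273 = 130.7273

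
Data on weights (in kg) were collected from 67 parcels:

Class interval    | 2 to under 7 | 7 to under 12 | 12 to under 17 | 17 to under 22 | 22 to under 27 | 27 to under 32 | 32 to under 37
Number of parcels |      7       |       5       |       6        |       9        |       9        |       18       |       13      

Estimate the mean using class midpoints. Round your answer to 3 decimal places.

23.007

Midpoints: 4.5, 9.5, 14.5, 19.5, 24.5, 29.5, 34.5
Σfm = 7×4.5 + 5×9.5 + 6×14.5 + 9×19.5 + 9×24.5 + 18×29.5 + 13×34.5 = 1541.5
n = Σf = 67
Mean = 1541.5 / 67 = 23.0075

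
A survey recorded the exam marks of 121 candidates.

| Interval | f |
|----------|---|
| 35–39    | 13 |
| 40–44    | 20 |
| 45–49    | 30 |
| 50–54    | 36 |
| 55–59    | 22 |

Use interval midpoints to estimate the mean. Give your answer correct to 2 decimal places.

48.40

Midpoints: 37, 42, 47, 52, 57
Σfm = 13×37 + 20×42 + 30×47 + 36×52 + 22×57 = 5857
n = Σf = 121
Mean = 5857 / 121 = 48.4050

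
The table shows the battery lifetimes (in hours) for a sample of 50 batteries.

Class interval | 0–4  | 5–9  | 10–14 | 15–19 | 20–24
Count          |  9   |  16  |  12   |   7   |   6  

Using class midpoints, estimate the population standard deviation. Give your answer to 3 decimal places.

Midpoints: 2, 7, 12, 17, 22
n = 50, Σfm = 525, mean = 10.5000
Σfm² = 7475
Σf(m − x̄)² = Σfm² − (Σfm)²/n = 7475 − 525²/50 = 1962.5000
Population variance = 1962.5000 / 50 = 39.2500
Standard deviation = √39.2500 = 6.2650

6.265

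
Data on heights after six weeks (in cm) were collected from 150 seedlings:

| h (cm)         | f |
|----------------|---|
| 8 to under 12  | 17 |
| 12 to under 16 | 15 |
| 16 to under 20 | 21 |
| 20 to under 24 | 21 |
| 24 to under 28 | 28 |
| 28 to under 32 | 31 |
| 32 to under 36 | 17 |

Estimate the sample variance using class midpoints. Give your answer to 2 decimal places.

56.79

Midpoints: 10, 14, 18, 22, 26, 30, 34
n = 150, Σfm = 3456, mean = 23.0400
Σfm² = 88088
Σf(m − x̄)² = Σfm² − (Σfm)²/n = 88088 − 3456²/150 = 8461.7600
Sample variance = 8461.7600 / 149 = 56.7903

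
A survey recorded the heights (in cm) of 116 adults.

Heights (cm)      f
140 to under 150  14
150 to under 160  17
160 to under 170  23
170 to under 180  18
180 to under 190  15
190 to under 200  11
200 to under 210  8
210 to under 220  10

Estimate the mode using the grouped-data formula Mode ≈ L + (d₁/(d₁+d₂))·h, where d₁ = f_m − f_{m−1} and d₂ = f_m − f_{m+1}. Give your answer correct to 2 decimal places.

Modal class: 160 to under 170 (highest frequency 23).
d₁ = 23 − 17 = 6, d₂ = 23 − 18 = 5
Mode ≈ 160 + (6/(6+5)) × 10 = 160 + 5.4545 = 165.4545

165.45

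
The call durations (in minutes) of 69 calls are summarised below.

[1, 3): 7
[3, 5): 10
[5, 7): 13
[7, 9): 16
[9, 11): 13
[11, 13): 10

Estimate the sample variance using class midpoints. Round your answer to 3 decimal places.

Midpoints: 2, 4, 6, 8, 10, 12
n = 69, Σfm = 510, mean = 7.3913
Σfm² = 4420
Σf(m − x̄)² = Σfm² − (Σfm)²/n = 4420 − 510²/69 = 650.4348
Sample variance = 650.4348 / 68 = 9.5652

9.565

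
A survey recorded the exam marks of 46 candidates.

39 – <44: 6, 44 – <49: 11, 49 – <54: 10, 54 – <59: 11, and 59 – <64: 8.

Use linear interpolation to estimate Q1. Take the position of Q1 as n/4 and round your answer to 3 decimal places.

46.500

Cumulative frequencies: 6, 17, 27, 38, 46
n = 46; position = n/4 = 11.5.
This falls in the class 44 – <49: L = 44, F = 6, f = 11, h = 5.
Lower quartile ≈ 44 + ((11.5 − 6) / 11) × 5 = 46.5000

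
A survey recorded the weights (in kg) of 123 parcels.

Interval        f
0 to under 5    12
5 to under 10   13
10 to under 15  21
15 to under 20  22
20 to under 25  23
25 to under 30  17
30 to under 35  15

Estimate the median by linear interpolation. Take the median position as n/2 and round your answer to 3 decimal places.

Cumulative frequencies: 12, 25, 46, 68, 91, 108, 123
n = 123; position = n/2 = 61.5.
This falls in the class 15 to under 20: L = 15, F = 46, f = 22, h = 5.
Median ≈ 15 + ((61.5 − 46) / 22) × 5 = 18.5227

18.523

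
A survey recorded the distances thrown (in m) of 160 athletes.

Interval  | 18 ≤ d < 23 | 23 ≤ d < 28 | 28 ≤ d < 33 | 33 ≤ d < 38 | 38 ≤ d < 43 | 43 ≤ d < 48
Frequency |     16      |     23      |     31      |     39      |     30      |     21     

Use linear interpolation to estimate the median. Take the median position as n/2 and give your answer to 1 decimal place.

34.3

Cumulative frequencies: 16, 39, 70, 109, 139, 160
n = 160; position = n/2 = 80.
This falls in the class 33 ≤ d < 38: L = 33, F = 70, f = 39, h = 5.
Median ≈ 33 + ((80 − 70) / 39) × 5 = 34.2821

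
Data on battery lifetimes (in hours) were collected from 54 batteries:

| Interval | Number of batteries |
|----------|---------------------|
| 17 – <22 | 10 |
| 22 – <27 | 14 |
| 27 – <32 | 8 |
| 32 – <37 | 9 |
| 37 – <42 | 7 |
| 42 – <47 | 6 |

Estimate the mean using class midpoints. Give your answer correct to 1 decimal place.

30.1

Midpoints: 19.5, 24.5, 29.5, 34.5, 39.5, 44.5
Σfm = 10×19.5 + 14×24.5 + 8×29.5 + 9×34.5 + 7×39.5 + 6×44.5 = 1628
n = Σf = 54
Mean = 1628 / 54 = 30.1481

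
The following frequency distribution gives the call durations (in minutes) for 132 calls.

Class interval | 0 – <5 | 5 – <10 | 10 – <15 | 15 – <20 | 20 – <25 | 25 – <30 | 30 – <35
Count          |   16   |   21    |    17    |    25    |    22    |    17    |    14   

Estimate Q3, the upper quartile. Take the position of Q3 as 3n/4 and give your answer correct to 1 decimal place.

24.5

Cumulative frequencies: 16, 37, 54, 79, 101, 118, 132
n = 132; position = 3n/4 = 99.
This falls in the class 20 – <25: L = 20, F = 79, f = 22, h = 5.
Upper quartile ≈ 20 + ((99 − 79) / 22) × 5 = 24.5455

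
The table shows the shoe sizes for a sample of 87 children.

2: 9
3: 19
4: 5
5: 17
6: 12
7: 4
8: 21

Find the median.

5

Cumulative frequencies: 9, 28, 33, 50, 62, 66, 87
n = 87, so the median is the value in position (n+1)/2 = 44.
Position 44 falls at value 5.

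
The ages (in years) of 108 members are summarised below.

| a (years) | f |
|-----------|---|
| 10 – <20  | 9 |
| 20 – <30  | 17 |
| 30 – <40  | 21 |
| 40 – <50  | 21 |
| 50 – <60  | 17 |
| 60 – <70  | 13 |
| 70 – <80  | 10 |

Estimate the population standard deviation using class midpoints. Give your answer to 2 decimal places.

17.43

Midpoints: 15, 25, 35, 45, 55, 65, 75
n = 108, Σfm = 4770, mean = 44.1667
Σfm² = 243500
Σf(m − x̄)² = Σfm² − (Σfm)²/n = 243500 − 4770²/108 = 32825.0000
Population variance = 32825.0000 / 108 = 303.9352
Standard deviation = √303.9352 = 17.4337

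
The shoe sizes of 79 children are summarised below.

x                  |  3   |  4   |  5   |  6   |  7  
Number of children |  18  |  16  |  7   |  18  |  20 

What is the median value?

5

Cumulative frequencies: 18, 34, 41, 59, 79
n = 79, so the median is the value in position (n+1)/2 = 40.
Position 40 falls at value 5.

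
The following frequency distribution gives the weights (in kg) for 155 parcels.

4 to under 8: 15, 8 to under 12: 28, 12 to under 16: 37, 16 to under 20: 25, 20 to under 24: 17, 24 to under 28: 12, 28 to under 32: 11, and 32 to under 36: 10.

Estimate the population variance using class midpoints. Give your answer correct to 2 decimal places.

62.38

Midpoints: 6, 10, 14, 18, 22, 26, 30, 34
n = 155, Σfm = 2694, mean = 17.3806
Σfm² = 56492
Σf(m − x̄)² = Σfm² − (Σfm)²/n = 56492 − 2694²/155 = 9668.5419
Population variance = 9668.5419 / 155 = 62.3777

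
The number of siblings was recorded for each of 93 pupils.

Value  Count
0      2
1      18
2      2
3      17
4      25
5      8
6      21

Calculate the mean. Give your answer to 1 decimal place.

3.6

Values: 0, 1, 2, 3, 4, 5, 6
Σfx = 2×0 + 18×1 + 2×2 + 17×3 + 25×4 + 8×5 + 21×6 = 339
n = Σf = 93
Mean = 339 / 93 = 3.6452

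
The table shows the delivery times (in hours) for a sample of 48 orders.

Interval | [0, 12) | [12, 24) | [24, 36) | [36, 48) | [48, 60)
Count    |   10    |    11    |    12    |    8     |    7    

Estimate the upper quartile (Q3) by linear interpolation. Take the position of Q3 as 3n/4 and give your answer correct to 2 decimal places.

Cumulative frequencies: 10, 21, 33, 41, 48
n = 48; position = 3n/4 = 36.
This falls in the class [36, 48): L = 36, F = 33, f = 8, h = 12.
Upper quartile ≈ 36 + ((36 − 33) / 8) × 12 = 40.5000

40.50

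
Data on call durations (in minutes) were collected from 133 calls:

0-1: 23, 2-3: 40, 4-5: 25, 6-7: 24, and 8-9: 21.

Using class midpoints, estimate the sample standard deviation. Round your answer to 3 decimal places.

Midpoints: 0.5, 2.5, 4.5, 6.5, 8.5
n = 133, Σfm = 558.5, mean = 4.1992
Σfm² = 3293.25
Σf(m − x̄)² = Σfm² − (Σfm)²/n = 3293.25 − 558.5²/133 = 947.9699
Sample variance = 947.9699 / 132 = 7.1816
Standard deviation = √7.1816 = 2.6798

2.680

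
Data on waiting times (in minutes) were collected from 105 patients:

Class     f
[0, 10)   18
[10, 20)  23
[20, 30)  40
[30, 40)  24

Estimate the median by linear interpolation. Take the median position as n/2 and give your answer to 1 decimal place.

Cumulative frequencies: 18, 41, 81, 105
n = 105; position = n/2 = 52.5.
This falls in the class [20, 30): L = 20, F = 41, f = 40, h = 10.
Median ≈ 20 + ((52.5 − 41) / 40) × 10 = 22.8750

22.9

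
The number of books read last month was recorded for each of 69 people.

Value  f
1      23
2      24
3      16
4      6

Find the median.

2

Cumulative frequencies: 23, 47, 63, 69
n = 69, so the median is the value in position (n+1)/2 = 35.
Position 35 falls at value 2.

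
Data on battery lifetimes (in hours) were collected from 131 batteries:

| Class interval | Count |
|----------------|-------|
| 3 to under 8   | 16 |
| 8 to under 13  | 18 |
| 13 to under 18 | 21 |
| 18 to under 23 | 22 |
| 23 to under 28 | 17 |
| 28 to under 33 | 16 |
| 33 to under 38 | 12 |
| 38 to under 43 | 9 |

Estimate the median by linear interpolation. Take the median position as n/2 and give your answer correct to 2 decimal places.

20.39

Cumulative frequencies: 16, 34, 55, 77, 94, 110, 122, 131
n = 131; position = n/2 = 65.5.
This falls in the class 18 to under 23: L = 18, F = 55, f = 22, h = 5.
Median ≈ 18 + ((65.5 − 55) / 22) × 5 = 20.3864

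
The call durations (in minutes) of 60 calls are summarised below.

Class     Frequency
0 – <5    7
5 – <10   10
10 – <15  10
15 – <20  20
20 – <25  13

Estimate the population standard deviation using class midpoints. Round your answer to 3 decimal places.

Midpoints: 2.5, 7.5, 12.5, 17.5, 22.5
n = 60, Σfm = 860, mean = 14.3333
Σfm² = 14875
Σf(m − x̄)² = Σfm² − (Σfm)²/n = 14875 − 860²/60 = 2548.3333
Population variance = 2548.3333 / 60 = 42.4722
Standard deviation = √42.4722 = 6.5171

6.517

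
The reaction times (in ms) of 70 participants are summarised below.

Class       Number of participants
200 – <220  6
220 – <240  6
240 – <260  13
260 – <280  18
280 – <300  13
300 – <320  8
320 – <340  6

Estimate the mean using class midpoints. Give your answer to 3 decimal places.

271.143

Midpoints: 210, 230, 250, 270, 290, 310, 330
Σfm = 6×210 + 6×230 + 13×250 + 18×270 + 13×290 + 8×310 + 6×330 = 18980
n = Σf = 70
Mean = 18980 / 70 = 271.1429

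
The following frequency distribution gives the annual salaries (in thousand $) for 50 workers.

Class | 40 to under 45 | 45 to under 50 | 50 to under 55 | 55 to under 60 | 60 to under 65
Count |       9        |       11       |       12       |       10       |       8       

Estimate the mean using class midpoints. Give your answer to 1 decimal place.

52.2

Midpoints: 42.5, 47.5, 52.5, 57.5, 62.5
Σfm = 9×42.5 + 11×47.5 + 12×52.5 + 10×57.5 + 8×62.5 = 2610
n = Σf = 50
Mean = 2610 / 50 = 52.2000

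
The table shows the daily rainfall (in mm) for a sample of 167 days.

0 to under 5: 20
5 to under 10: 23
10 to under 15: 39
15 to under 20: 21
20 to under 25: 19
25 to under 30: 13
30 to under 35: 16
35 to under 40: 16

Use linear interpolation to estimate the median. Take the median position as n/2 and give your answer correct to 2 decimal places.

15.36

Cumulative frequencies: 20, 43, 82, 103, 122, 135, 151, 167
n = 167; position = n/2 = 83.5.
This falls in the class 15 to under 20: L = 15, F = 82, f = 21, h = 5.
Median ≈ 15 + ((83.5 − 82) / 21) × 5 = 15.3571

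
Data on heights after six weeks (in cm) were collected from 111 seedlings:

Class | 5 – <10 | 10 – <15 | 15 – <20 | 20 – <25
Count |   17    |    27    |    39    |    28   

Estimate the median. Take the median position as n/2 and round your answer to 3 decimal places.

Cumulative frequencies: 17, 44, 83, 111
n = 111; position = n/2 = 55.5.
This falls in the class 15 – <20: L = 15, F = 44, f = 39, h = 5.
Median ≈ 15 + ((55.5 − 44) / 39) × 5 = 16.4744

16.474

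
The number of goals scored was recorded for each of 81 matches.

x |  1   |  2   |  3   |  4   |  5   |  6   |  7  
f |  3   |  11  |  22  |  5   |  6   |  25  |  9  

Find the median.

Cumulative frequencies: 3, 14, 36, 41, 47, 72, 81
n = 81, so the median is the value in position (n+1)/2 = 41.
Position 41 falls at value 4.

4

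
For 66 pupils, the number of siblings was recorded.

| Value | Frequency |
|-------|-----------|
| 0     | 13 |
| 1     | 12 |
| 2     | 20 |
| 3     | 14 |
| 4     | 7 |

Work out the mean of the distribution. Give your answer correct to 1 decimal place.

1.8

Values: 0, 1, 2, 3, 4
Σfx = 13×0 + 12×1 + 20×2 + 14×3 + 7×4 = 122
n = Σf = 66
Mean = 122 / 66 = 1.8485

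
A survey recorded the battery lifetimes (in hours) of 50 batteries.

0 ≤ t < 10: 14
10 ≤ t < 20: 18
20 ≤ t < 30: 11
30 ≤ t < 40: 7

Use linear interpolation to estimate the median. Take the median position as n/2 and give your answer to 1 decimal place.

Cumulative frequencies: 14, 32, 43, 50
n = 50; position = n/2 = 25.
This falls in the class 10 ≤ t < 20: L = 10, F = 14, f = 18, h = 10.
Median ≈ 10 + ((25 − 14) / 18) × 10 = 16.1111

16.1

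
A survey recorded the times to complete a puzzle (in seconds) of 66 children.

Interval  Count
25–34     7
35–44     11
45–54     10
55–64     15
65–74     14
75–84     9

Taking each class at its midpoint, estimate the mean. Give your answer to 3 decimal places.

56.318

Midpoints: 29.5, 39.5, 49.5, 59.5, 69.5, 79.5
Σfm = 7×29.5 + 11×39.5 + 10×49.5 + 15×59.5 + 14×69.5 + 9×79.5 = 3717
n = Σf = 66
Mean = 3717 / 66 = 56.3182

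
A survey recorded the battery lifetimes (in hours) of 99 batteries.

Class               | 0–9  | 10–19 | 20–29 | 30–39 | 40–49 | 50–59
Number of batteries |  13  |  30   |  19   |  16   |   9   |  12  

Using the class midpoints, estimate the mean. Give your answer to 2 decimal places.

25.91

Midpoints: 4.5, 14.5, 24.5, 34.5, 44.5, 54.5
Σfm = 13×4.5 + 30×14.5 + 19×24.5 + 16×34.5 + 9×44.5 + 12×54.5 = 2565.5
n = Σf = 99
Mean = 2565.5 / 99 = 25.9141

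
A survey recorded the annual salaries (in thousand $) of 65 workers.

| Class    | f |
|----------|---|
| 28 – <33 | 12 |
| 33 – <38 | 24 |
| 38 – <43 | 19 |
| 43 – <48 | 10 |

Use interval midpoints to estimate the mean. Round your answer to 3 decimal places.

Midpoints: 30.5, 35.5, 40.5, 45.5
Σfm = 12×30.5 + 24×35.5 + 19×40.5 + 10×45.5 = 2442.5
n = Σf = 65
Mean = 2442.5 / 65 = 37.5769

37.577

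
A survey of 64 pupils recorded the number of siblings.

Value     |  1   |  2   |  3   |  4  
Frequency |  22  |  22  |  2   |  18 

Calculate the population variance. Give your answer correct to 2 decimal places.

1.44

Values: 1, 2, 3, 4
n = 64, Σfx = 144, mean = 2.2500
Σfx² = 416
Σf(x − x̄)² = Σfx² − (Σfx)²/n = 416 − 144²/64 = 92.0000
Population variance = 92.0000 / 64 = 1.4375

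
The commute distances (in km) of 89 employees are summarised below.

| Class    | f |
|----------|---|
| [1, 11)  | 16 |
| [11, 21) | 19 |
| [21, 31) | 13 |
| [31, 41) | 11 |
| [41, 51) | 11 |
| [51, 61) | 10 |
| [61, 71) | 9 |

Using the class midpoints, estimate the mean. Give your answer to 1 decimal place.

Midpoints: 6, 16, 26, 36, 46, 56, 66
Σfm = 16×6 + 19×16 + 13×26 + 11×36 + 11×46 + 10×56 + 9×66 = 2794
n = Σf = 89
Mean = 2794 / 89 = 31.3933

31.4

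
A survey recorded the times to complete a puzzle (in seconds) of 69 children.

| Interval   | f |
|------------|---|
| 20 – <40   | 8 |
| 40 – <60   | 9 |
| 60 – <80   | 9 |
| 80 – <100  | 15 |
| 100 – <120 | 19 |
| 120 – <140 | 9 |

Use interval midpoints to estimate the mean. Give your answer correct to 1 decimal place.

85.9

Midpoints: 30, 50, 70, 90, 110, 130
Σfm = 8×30 + 9×50 + 9×70 + 15×90 + 19×110 + 9×130 = 5930
n = Σf = 69
Mean = 5930 / 69 = 85.9420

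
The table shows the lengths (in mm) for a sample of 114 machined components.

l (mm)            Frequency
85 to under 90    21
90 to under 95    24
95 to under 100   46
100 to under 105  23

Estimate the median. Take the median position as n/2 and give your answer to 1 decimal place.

Cumulative frequencies: 21, 45, 91, 114
n = 114; position = n/2 = 57.
This falls in the class 95 to under 100: L = 95, F = 45, f = 46, h = 5.
Median ≈ 95 + ((57 − 45) / 46) × 5 = 96.3043

96.3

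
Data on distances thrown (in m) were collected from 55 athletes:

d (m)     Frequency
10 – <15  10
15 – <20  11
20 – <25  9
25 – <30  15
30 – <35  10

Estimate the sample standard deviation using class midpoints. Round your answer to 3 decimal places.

Midpoints: 12.5, 17.5, 22.5, 27.5, 32.5
n = 55, Σfm = 1257.5, mean = 22.8636
Σfm² = 31393.75
Σf(m − x̄)² = Σfm² − (Σfm)²/n = 31393.75 − 1257.5²/55 = 2642.7273
Sample variance = 2642.7273 / 54 = 48.9394
Standard deviation = √48.9394 = 6.9957

6.996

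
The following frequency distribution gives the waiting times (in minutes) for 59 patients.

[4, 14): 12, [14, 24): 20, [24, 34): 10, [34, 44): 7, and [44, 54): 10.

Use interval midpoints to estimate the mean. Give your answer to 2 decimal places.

Midpoints: 9, 19, 29, 39, 49
Σfm = 12×9 + 20×19 + 10×29 + 7×39 + 10×49 = 1541
n = Σf = 59
Mean = 1541 / 59 = 26.1186

26.12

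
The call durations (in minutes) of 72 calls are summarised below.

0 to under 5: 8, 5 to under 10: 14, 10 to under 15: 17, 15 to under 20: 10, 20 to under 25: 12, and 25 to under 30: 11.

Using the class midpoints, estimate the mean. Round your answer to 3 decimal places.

15.069

Midpoints: 2.5, 7.5, 12.5, 17.5, 22.5, 27.5
Σfm = 8×2.5 + 14×7.5 + 17×12.5 + 10×17.5 + 12×22.5 + 11×27.5 = 1085
n = Σf = 72
Mean = 1085 / 72 = 15.0694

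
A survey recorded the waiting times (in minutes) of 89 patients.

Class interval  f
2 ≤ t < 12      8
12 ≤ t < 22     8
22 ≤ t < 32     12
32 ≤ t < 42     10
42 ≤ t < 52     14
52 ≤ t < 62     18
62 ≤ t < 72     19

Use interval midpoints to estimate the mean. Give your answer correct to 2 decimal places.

43.18

Midpoints: 7, 17, 27, 37, 47, 57, 67
Σfm = 8×7 + 8×17 + 12×27 + 10×37 + 14×47 + 18×57 + 19×67 = 3843
n = Σf = 89
Mean = 3843 / 89 = 43.1798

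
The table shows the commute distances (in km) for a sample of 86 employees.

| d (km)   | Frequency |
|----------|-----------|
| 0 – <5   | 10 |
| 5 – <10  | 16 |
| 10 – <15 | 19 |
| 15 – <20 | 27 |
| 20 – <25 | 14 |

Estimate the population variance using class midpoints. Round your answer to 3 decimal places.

Midpoints: 2.5, 7.5, 12.5, 17.5, 22.5
n = 86, Σfm = 1170, mean = 13.6047
Σfm² = 19287.5
Σf(m − x̄)² = Σfm² − (Σfm)²/n = 19287.5 − 1170²/86 = 3370.0581
Population variance = 3370.0581 / 86 = 39.1867

39.187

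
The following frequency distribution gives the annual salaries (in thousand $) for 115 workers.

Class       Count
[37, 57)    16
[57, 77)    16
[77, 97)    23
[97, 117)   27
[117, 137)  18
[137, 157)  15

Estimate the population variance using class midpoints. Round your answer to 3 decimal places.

Midpoints: 47, 67, 87, 107, 127, 147
n = 115, Σfm = 11205, mean = 97.4348
Σfm² = 1204835
Σf(m − x̄)² = Σfm² − (Σfm)²/n = 1204835 − 11205²/115 = 113078.2609
Population variance = 113078.2609 / 115 = 983.2892

983.289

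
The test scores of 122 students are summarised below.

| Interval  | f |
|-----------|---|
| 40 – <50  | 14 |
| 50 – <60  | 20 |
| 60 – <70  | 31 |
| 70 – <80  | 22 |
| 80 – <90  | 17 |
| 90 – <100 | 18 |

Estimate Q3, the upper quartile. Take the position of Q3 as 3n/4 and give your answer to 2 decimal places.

82.65

Cumulative frequencies: 14, 34, 65, 87, 104, 122
n = 122; position = 3n/4 = 91.5.
This falls in the class 80 – <90: L = 80, F = 87, f = 17, h = 10.
Upper quartile ≈ 80 + ((91.5 − 87) / 17) × 10 = 82.6471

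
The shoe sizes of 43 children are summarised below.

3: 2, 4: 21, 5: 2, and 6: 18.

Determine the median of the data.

Cumulative frequencies: 2, 23, 25, 43
n = 43, so the median is the value in position (n+1)/2 = 22.
Position 22 falls at value 4.

4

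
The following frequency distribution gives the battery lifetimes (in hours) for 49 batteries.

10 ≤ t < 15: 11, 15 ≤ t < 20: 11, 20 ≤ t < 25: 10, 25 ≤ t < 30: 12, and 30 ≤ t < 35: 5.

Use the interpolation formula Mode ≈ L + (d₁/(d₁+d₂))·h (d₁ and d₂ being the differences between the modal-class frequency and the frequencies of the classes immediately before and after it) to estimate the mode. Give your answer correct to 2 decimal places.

26.11

Modal class: 25 ≤ t < 30 (highest frequency 12).
d₁ = 12 − 10 = 2, d₂ = 12 − 5 = 7
Mode ≈ 25 + (2/(2+7)) × 5 = 25 + 1.1111 = 26.1111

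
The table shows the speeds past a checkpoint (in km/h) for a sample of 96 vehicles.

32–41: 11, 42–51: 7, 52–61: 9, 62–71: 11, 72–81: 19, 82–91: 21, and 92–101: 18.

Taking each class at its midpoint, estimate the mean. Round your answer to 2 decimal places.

72.65

Midpoints: 36.5, 46.5, 56.5, 66.5, 76.5, 86.5, 96.5
Σfm = 11×36.5 + 7×46.5 + 9×56.5 + 11×66.5 + 19×76.5 + 21×86.5 + 18×96.5 = 6974
n = Σf = 96
Mean = 6974 / 96 = 72.6458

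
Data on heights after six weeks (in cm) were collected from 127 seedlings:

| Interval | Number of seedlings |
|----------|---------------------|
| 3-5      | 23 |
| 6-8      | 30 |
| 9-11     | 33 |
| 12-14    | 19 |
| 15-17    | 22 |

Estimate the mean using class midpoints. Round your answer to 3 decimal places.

Midpoints: 4, 7, 10, 13, 16
Σfm = 23×4 + 30×7 + 33×10 + 19×13 + 22×16 = 1231
n = Σf = 127
Mean = 1231 / 127 = 9.6929

9.693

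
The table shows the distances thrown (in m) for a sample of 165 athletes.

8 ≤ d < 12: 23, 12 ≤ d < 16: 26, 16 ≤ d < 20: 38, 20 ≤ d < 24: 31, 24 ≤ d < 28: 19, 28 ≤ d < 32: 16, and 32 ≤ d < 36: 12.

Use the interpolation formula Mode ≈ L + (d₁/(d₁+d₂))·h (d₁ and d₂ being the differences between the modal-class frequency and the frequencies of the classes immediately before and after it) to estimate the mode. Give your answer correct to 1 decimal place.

18.5

Modal class: 16 ≤ d < 20 (highest frequency 38).
d₁ = 38 − 26 = 12, d₂ = 38 − 31 = 7
Mode ≈ 16 + (12/(12+7)) × 4 = 16 + 2.5263 = 18.5263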